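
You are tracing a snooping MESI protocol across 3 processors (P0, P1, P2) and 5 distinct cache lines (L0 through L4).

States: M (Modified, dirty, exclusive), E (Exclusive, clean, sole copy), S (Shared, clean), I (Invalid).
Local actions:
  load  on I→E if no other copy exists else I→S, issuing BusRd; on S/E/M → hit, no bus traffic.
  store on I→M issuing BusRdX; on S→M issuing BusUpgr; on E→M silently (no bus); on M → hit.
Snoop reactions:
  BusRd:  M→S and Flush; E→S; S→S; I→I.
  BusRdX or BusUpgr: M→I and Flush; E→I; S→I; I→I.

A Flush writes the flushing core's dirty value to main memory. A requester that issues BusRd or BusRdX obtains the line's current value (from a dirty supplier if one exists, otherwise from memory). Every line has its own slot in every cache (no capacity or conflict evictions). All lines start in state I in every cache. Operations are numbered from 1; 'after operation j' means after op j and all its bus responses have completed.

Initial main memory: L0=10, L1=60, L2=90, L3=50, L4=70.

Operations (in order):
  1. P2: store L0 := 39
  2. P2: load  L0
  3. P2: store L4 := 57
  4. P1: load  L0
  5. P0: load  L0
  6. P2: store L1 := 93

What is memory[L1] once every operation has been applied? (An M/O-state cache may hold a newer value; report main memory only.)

1. P2: store L0 := 39  bus=[BusRdX]  L0: P0=I P1=I P2=M  mem[L0]=10
2. P2: load  L0  bus=[-]  L0: P0=I P1=I P2=M  mem[L0]=10
3. P2: store L4 := 57  bus=[BusRdX]  L4: P0=I P1=I P2=M  mem[L4]=70
4. P1: load  L0  bus=[BusRd,Flush]  L0: P0=I P1=S P2=S  mem[L0]=39
5. P0: load  L0  bus=[BusRd]  L0: P0=S P1=S P2=S  mem[L0]=39
6. P2: store L1 := 93  bus=[BusRdX]  L1: P0=I P1=I P2=M  mem[L1]=60

memory[L1] = 60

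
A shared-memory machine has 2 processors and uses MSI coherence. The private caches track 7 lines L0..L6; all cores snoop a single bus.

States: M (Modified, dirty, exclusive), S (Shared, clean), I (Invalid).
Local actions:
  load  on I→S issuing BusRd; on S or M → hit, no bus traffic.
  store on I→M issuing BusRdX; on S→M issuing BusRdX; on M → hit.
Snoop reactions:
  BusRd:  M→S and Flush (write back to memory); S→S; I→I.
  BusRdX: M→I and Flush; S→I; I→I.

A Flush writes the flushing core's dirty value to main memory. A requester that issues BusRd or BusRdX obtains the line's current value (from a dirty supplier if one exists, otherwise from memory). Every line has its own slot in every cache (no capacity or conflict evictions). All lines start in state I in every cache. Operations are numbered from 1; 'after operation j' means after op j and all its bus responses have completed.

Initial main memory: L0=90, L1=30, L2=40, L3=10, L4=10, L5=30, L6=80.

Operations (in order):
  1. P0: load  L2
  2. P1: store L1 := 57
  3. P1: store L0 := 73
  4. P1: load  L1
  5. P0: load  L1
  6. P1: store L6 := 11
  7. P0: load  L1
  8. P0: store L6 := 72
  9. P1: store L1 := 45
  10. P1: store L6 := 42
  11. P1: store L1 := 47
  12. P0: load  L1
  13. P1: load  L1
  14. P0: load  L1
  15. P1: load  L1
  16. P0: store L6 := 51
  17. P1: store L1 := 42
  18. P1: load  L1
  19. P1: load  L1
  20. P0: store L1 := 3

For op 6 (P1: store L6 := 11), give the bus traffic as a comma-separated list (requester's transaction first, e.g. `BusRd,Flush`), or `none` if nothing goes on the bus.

[1] P0: load  L2 | P0:S(40), P1:I | bus: BusRd
[2] P1: store L1 := 57 | P0:I, P1:M(57) | bus: BusRdX
[3] P1: store L0 := 73 | P0:I, P1:M(73) | bus: BusRdX
[4] P1: load  L1 | P0:I, P1:M(57) | bus: none
[5] P0: load  L1 | P0:S(57), P1:S(57) | bus: BusRd,Flush
[6] P1: store L6 := 11 | P0:I, P1:M(11) | bus: BusRdX
[7] P0: load  L1 | P0:S(57), P1:S(57) | bus: none
[8] P0: store L6 := 72 | P0:M(72), P1:I | bus: BusRdX,Flush
[9] P1: store L1 := 45 | P0:I, P1:M(45) | bus: BusRdX
[10] P1: store L6 := 42 | P0:I, P1:M(42) | bus: BusRdX,Flush
[11] P1: store L1 := 47 | P0:I, P1:M(47) | bus: none
[12] P0: load  L1 | P0:S(47), P1:S(47) | bus: BusRd,Flush
[13] P1: load  L1 | P0:S(47), P1:S(47) | bus: none
[14] P0: load  L1 | P0:S(47), P1:S(47) | bus: none
[15] P1: load  L1 | P0:S(47), P1:S(47) | bus: none
[16] P0: store L6 := 51 | P0:M(51), P1:I | bus: BusRdX,Flush
[17] P1: store L1 := 42 | P0:I, P1:M(42) | bus: BusRdX
[18] P1: load  L1 | P0:I, P1:M(42) | bus: none
[19] P1: load  L1 | P0:I, P1:M(42) | bus: none
[20] P0: store L1 := 3 | P0:M(3), P1:I | bus: BusRdX,Flush

bus = BusRdX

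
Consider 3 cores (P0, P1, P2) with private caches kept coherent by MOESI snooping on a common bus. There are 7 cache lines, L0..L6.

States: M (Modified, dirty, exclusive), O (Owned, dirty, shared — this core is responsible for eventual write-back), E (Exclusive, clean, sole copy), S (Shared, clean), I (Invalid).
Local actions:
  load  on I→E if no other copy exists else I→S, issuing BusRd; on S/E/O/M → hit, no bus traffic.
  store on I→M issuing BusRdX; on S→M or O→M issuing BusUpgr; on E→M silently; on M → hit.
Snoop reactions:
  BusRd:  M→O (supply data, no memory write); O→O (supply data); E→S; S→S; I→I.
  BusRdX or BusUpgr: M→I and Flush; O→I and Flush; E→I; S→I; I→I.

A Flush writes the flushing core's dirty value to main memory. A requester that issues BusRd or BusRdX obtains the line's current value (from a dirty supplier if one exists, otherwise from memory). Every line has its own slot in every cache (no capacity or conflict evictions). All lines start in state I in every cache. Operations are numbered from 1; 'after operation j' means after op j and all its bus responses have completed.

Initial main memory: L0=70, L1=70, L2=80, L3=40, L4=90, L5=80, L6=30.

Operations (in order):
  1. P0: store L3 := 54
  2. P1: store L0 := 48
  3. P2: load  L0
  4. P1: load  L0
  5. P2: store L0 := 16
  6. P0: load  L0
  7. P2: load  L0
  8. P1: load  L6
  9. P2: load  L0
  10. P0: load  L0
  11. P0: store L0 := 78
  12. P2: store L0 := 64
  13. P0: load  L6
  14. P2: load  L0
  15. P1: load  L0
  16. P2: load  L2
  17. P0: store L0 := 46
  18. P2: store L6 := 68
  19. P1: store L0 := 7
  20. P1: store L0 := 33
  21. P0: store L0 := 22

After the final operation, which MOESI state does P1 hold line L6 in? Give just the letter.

[1] P0: store L3 := 54 | P0:M(54), P1:I, P2:I | bus: BusRdX
[2] P1: store L0 := 48 | P0:I, P1:M(48), P2:I | bus: BusRdX
[3] P2: load  L0 | P0:I, P1:O(48), P2:S(48) | bus: BusRd
[4] P1: load  L0 | P0:I, P1:O(48), P2:S(48) | bus: none
[5] P2: store L0 := 16 | P0:I, P1:I, P2:M(16) | bus: BusUpgr,Flush
[6] P0: load  L0 | P0:S(16), P1:I, P2:O(16) | bus: BusRd
[7] P2: load  L0 | P0:S(16), P1:I, P2:O(16) | bus: none
[8] P1: load  L6 | P0:I, P1:E(30), P2:I | bus: BusRd
[9] P2: load  L0 | P0:S(16), P1:I, P2:O(16) | bus: none
[10] P0: load  L0 | P0:S(16), P1:I, P2:O(16) | bus: none
[11] P0: store L0 := 78 | P0:M(78), P1:I, P2:I | bus: BusUpgr,Flush
[12] P2: store L0 := 64 | P0:I, P1:I, P2:M(64) | bus: BusRdX,Flush
[13] P0: load  L6 | P0:S(30), P1:S(30), P2:I | bus: BusRd
[14] P2: load  L0 | P0:I, P1:I, P2:M(64) | bus: none
[15] P1: load  L0 | P0:I, P1:S(64), P2:O(64) | bus: BusRd
[16] P2: load  L2 | P0:I, P1:I, P2:E(80) | bus: BusRd
[17] P0: store L0 := 46 | P0:M(46), P1:I, P2:I | bus: BusRdX,Flush
[18] P2: store L6 := 68 | P0:I, P1:I, P2:M(68) | bus: BusRdX
[19] P1: store L0 := 7 | P0:I, P1:M(7), P2:I | bus: BusRdX,Flush
[20] P1: store L0 := 33 | P0:I, P1:M(33), P2:I | bus: none
[21] P0: store L0 := 22 | P0:M(22), P1:I, P2:I | bus: BusRdX,Flush

state = I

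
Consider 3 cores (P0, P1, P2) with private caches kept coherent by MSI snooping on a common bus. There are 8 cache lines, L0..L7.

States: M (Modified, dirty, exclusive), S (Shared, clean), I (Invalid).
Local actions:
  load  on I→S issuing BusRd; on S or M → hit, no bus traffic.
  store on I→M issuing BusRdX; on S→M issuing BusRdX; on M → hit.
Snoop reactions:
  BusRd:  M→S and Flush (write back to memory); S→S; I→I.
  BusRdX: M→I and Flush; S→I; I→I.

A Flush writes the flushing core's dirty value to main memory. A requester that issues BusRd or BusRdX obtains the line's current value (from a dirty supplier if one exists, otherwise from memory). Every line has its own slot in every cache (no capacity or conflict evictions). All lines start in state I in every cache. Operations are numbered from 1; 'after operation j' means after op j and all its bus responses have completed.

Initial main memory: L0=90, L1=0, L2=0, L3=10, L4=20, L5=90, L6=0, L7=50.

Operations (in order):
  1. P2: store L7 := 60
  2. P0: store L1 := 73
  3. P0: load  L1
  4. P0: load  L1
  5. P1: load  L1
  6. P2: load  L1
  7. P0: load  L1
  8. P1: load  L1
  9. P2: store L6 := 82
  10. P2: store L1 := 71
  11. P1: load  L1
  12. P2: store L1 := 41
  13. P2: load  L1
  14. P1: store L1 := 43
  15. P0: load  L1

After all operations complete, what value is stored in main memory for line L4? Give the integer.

memory[L4] = 20

[1] P2: store L7 := 60 | P0:I, P1:I, P2:M(60) | bus: BusRdX
[2] P0: store L1 := 73 | P0:M(73), P1:I, P2:I | bus: BusRdX
[3] P0: load  L1 | P0:M(73), P1:I, P2:I | bus: none
[4] P0: load  L1 | P0:M(73), P1:I, P2:I | bus: none
[5] P1: load  L1 | P0:S(73), P1:S(73), P2:I | bus: BusRd,Flush
[6] P2: load  L1 | P0:S(73), P1:S(73), P2:S(73) | bus: BusRd
[7] P0: load  L1 | P0:S(73), P1:S(73), P2:S(73) | bus: none
[8] P1: load  L1 | P0:S(73), P1:S(73), P2:S(73) | bus: none
[9] P2: store L6 := 82 | P0:I, P1:I, P2:M(82) | bus: BusRdX
[10] P2: store L1 := 71 | P0:I, P1:I, P2:M(71) | bus: BusRdX
[11] P1: load  L1 | P0:I, P1:S(71), P2:S(71) | bus: BusRd,Flush
[12] P2: store L1 := 41 | P0:I, P1:I, P2:M(41) | bus: BusRdX
[13] P2: load  L1 | P0:I, P1:I, P2:M(41) | bus: none
[14] P1: store L1 := 43 | P0:I, P1:M(43), P2:I | bus: BusRdX,Flush
[15] P0: load  L1 | P0:S(43), P1:S(43), P2:I | bus: BusRd,Flush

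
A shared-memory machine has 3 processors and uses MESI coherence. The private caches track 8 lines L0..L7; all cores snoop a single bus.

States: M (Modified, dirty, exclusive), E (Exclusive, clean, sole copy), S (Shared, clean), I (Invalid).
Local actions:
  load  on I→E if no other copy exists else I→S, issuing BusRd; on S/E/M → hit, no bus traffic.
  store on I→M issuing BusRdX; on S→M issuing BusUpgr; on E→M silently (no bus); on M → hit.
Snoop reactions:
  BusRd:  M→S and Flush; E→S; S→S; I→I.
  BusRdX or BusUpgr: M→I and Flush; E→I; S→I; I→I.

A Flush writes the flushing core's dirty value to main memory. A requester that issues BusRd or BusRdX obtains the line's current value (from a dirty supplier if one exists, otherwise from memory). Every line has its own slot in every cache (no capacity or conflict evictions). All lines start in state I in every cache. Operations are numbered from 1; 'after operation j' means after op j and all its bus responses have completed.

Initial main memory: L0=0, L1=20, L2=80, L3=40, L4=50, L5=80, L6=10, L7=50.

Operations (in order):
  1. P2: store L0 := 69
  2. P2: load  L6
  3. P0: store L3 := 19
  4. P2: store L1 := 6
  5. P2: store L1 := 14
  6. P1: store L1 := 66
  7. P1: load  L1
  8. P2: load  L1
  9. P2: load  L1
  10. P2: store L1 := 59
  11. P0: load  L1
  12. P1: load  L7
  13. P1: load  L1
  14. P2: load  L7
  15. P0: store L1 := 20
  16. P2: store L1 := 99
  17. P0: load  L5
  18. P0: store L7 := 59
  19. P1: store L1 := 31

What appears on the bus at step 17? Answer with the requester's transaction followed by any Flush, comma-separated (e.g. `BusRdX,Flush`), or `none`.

[1] P2: store L0 := 69 | P0:I, P1:I, P2:M(69) | bus: BusRdX
[2] P2: load  L6 | P0:I, P1:I, P2:E(10) | bus: BusRd
[3] P0: store L3 := 19 | P0:M(19), P1:I, P2:I | bus: BusRdX
[4] P2: store L1 := 6 | P0:I, P1:I, P2:M(6) | bus: BusRdX
[5] P2: store L1 := 14 | P0:I, P1:I, P2:M(14) | bus: none
[6] P1: store L1 := 66 | P0:I, P1:M(66), P2:I | bus: BusRdX,Flush
[7] P1: load  L1 | P0:I, P1:M(66), P2:I | bus: none
[8] P2: load  L1 | P0:I, P1:S(66), P2:S(66) | bus: BusRd,Flush
[9] P2: load  L1 | P0:I, P1:S(66), P2:S(66) | bus: none
[10] P2: store L1 := 59 | P0:I, P1:I, P2:M(59) | bus: BusUpgr
[11] P0: load  L1 | P0:S(59), P1:I, P2:S(59) | bus: BusRd,Flush
[12] P1: load  L7 | P0:I, P1:E(50), P2:I | bus: BusRd
[13] P1: load  L1 | P0:S(59), P1:S(59), P2:S(59) | bus: BusRd
[14] P2: load  L7 | P0:I, P1:S(50), P2:S(50) | bus: BusRd
[15] P0: store L1 := 20 | P0:M(20), P1:I, P2:I | bus: BusUpgr
[16] P2: store L1 := 99 | P0:I, P1:I, P2:M(99) | bus: BusRdX,Flush
[17] P0: load  L5 | P0:E(80), P1:I, P2:I | bus: BusRd
[18] P0: store L7 := 59 | P0:M(59), P1:I, P2:I | bus: BusRdX
[19] P1: store L1 := 31 | P0:I, P1:M(31), P2:I | bus: BusRdX,Flush

bus = BusRd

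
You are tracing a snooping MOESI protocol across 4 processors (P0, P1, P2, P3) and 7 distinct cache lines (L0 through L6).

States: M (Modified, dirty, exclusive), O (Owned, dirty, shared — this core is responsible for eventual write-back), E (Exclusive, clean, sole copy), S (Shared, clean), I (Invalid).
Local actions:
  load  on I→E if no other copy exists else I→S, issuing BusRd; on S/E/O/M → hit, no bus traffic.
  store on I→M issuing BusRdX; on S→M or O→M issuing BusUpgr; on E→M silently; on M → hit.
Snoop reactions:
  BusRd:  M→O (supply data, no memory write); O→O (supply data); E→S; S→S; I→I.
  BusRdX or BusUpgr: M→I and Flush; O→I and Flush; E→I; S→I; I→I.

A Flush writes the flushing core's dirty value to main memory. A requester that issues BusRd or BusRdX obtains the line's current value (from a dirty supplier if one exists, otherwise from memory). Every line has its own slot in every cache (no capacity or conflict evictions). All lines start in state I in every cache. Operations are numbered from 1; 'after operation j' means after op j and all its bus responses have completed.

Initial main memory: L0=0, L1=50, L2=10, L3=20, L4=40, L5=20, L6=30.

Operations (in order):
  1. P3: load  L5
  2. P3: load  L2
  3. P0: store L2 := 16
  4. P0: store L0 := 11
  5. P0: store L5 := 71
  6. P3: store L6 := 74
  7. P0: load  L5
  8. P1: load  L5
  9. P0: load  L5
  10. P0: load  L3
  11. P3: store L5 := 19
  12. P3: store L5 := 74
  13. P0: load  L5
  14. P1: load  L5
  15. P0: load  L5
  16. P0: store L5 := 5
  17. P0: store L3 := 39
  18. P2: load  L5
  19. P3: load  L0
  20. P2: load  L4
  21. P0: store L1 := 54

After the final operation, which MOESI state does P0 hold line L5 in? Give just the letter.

  op1 P3: load  L5 → I/I/I/E on L5; bus BusRd; mem=20
  op2 P3: load  L2 → I/I/I/E on L2; bus BusRd; mem=10
  op3 P0: store L2 := 16 → M/I/I/I on L2; bus BusRdX; mem=10
  op4 P0: store L0 := 11 → M/I/I/I on L0; bus BusRdX; mem=0
  op5 P0: store L5 := 71 → M/I/I/I on L5; bus BusRdX; mem=20
  op6 P3: store L6 := 74 → I/I/I/M on L6; bus BusRdX; mem=30
  op7 P0: load  L5 → M/I/I/I on L5; bus (none); mem=20
  op8 P1: load  L5 → O/S/I/I on L5; bus BusRd; mem=20
  op9 P0: load  L5 → O/S/I/I on L5; bus (none); mem=20
  op10 P0: load  L3 → E/I/I/I on L3; bus BusRd; mem=20
  op11 P3: store L5 := 19 → I/I/I/M on L5; bus BusRdX Flush; mem=71
  op12 P3: store L5 := 74 → I/I/I/M on L5; bus (none); mem=71
  op13 P0: load  L5 → S/I/I/O on L5; bus BusRd; mem=71
  op14 P1: load  L5 → S/S/I/O on L5; bus BusRd; mem=71
  op15 P0: load  L5 → S/S/I/O on L5; bus (none); mem=71
  op16 P0: store L5 := 5 → M/I/I/I on L5; bus BusUpgr Flush; mem=74
  op17 P0: store L3 := 39 → M/I/I/I on L3; bus (none); mem=20
  op18 P2: load  L5 → O/I/S/I on L5; bus BusRd; mem=74
  op19 P3: load  L0 → O/I/I/S on L0; bus BusRd; mem=0
  op20 P2: load  L4 → I/I/E/I on L4; bus BusRd; mem=40
  op21 P0: store L1 := 54 → M/I/I/I on L1; bus BusRdX; mem=50

state = O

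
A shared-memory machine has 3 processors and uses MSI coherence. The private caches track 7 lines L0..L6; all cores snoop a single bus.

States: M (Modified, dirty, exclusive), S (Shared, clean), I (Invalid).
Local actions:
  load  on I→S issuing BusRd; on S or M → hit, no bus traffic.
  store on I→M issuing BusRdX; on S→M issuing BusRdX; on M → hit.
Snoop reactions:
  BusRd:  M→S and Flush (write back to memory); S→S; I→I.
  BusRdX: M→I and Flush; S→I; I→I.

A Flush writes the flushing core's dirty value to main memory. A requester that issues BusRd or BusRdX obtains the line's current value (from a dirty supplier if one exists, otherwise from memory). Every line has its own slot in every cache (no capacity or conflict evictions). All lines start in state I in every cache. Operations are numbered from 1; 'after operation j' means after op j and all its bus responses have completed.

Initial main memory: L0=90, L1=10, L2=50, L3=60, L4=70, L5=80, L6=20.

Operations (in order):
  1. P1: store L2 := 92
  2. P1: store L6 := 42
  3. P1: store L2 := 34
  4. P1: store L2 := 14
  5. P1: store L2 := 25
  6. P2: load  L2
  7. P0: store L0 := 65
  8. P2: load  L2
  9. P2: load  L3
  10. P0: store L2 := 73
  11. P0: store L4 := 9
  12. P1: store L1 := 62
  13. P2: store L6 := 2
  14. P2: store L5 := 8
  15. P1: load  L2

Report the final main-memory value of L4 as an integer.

1. P1: store L2 := 92  bus=[BusRdX]  L2: P0=I P1=M P2=I  mem[L2]=50
2. P1: store L6 := 42  bus=[BusRdX]  L6: P0=I P1=M P2=I  mem[L6]=20
3. P1: store L2 := 34  bus=[-]  L2: P0=I P1=M P2=I  mem[L2]=50
4. P1: store L2 := 14  bus=[-]  L2: P0=I P1=M P2=I  mem[L2]=50
5. P1: store L2 := 25  bus=[-]  L2: P0=I P1=M P2=I  mem[L2]=50
6. P2: load  L2  bus=[BusRd,Flush]  L2: P0=I P1=S P2=S  mem[L2]=25
7. P0: store L0 := 65  bus=[BusRdX]  L0: P0=M P1=I P2=I  mem[L0]=90
8. P2: load  L2  bus=[-]  L2: P0=I P1=S P2=S  mem[L2]=25
9. P2: load  L3  bus=[BusRd]  L3: P0=I P1=I P2=S  mem[L3]=60
10. P0: store L2 := 73  bus=[BusRdX]  L2: P0=M P1=I P2=I  mem[L2]=25
11. P0: store L4 := 9  bus=[BusRdX]  L4: P0=M P1=I P2=I  mem[L4]=70
12. P1: store L1 := 62  bus=[BusRdX]  L1: P0=I P1=M P2=I  mem[L1]=10
13. P2: store L6 := 2  bus=[BusRdX,Flush]  L6: P0=I P1=I P2=M  mem[L6]=42
14. P2: store L5 := 8  bus=[BusRdX]  L5: P0=I P1=I P2=M  mem[L5]=80
15. P1: load  L2  bus=[BusRd,Flush]  L2: P0=S P1=S P2=I  mem[L2]=73

memory[L4] = 70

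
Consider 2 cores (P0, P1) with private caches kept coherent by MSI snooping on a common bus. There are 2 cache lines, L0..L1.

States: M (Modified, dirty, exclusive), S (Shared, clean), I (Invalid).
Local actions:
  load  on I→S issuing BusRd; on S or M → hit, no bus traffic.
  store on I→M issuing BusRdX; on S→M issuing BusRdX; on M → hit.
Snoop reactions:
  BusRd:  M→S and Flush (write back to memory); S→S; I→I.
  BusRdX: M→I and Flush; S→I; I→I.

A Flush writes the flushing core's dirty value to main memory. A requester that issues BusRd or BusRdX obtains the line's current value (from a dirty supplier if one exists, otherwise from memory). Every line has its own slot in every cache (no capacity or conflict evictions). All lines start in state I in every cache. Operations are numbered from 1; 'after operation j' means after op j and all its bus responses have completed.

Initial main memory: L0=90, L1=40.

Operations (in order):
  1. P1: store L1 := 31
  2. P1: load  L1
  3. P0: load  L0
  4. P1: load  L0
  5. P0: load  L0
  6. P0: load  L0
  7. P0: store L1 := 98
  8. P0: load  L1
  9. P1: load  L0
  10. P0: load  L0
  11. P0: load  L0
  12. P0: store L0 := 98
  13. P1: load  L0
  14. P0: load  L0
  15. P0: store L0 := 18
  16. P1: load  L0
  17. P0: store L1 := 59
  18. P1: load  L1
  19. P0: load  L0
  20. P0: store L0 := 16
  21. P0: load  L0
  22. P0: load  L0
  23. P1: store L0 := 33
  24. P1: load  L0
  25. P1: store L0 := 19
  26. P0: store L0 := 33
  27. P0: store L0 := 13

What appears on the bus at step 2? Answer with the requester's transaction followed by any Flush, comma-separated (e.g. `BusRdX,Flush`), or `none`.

[1] P1: store L1 := 31 | P0:I, P1:M(31) | bus: BusRdX
[2] P1: load  L1 | P0:I, P1:M(31) | bus: none
[3] P0: load  L0 | P0:S(90), P1:I | bus: BusRd
[4] P1: load  L0 | P0:S(90), P1:S(90) | bus: BusRd
[5] P0: load  L0 | P0:S(90), P1:S(90) | bus: none
[6] P0: load  L0 | P0:S(90), P1:S(90) | bus: none
[7] P0: store L1 := 98 | P0:M(98), P1:I | bus: BusRdX,Flush
[8] P0: load  L1 | P0:M(98), P1:I | bus: none
[9] P1: load  L0 | P0:S(90), P1:S(90) | bus: none
[10] P0: load  L0 | P0:S(90), P1:S(90) | bus: none
[11] P0: load  L0 | P0:S(90), P1:S(90) | bus: none
[12] P0: store L0 := 98 | P0:M(98), P1:I | bus: BusRdX
[13] P1: load  L0 | P0:S(98), P1:S(98) | bus: BusRd,Flush
[14] P0: load  L0 | P0:S(98), P1:S(98) | bus: none
[15] P0: store L0 := 18 | P0:M(18), P1:I | bus: BusRdX
[16] P1: load  L0 | P0:S(18), P1:S(18) | bus: BusRd,Flush
[17] P0: store L1 := 59 | P0:M(59), P1:I | bus: none
[18] P1: load  L1 | P0:S(59), P1:S(59) | bus: BusRd,Flush
[19] P0: load  L0 | P0:S(18), P1:S(18) | bus: none
[20] P0: store L0 := 16 | P0:M(16), P1:I | bus: BusRdX
[21] P0: load  L0 | P0:M(16), P1:I | bus: none
[22] P0: load  L0 | P0:M(16), P1:I | bus: none
[23] P1: store L0 := 33 | P0:I, P1:M(33) | bus: BusRdX,Flush
[24] P1: load  L0 | P0:I, P1:M(33) | bus: none
[25] P1: store L0 := 19 | P0:I, P1:M(19) | bus: none
[26] P0: store L0 := 33 | P0:M(33), P1:I | bus: BusRdX,Flush
[27] P0: store L0 := 13 | P0:M(13), P1:I | bus: none

bus = none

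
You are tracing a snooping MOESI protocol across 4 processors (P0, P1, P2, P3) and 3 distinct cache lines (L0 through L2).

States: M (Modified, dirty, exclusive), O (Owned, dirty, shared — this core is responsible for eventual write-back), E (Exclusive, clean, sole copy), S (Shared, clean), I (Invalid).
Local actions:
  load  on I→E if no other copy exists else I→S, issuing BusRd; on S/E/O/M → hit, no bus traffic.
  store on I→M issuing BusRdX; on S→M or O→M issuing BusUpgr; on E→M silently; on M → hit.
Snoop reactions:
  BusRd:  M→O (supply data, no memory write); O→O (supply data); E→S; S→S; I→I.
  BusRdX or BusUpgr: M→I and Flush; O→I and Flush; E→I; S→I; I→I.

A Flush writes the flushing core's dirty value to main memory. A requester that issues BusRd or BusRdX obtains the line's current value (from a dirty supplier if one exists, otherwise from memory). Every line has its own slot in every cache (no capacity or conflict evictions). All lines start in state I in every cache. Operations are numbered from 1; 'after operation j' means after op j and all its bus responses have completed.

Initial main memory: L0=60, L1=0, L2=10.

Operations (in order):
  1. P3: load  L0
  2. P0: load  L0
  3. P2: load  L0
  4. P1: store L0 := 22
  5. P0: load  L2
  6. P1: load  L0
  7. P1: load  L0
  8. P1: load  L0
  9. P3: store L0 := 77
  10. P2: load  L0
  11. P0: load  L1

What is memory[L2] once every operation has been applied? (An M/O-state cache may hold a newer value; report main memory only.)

memory[L2] = 10

step 1: P3: load  L0  ⟶  IIIE  (L0)  txn=BusRd  M[L0]=60
step 2: P0: load  L0  ⟶  SIIS  (L0)  txn=BusRd  M[L0]=60
step 3: P2: load  L0  ⟶  SISS  (L0)  txn=BusRd  M[L0]=60
step 4: P1: store L0 := 22  ⟶  IMII  (L0)  txn=BusRdX  M[L0]=60
step 5: P0: load  L2  ⟶  EIII  (L2)  txn=BusRd  M[L2]=10
step 6: P1: load  L0  ⟶  IMII  (L0)  txn=∅  M[L0]=60
step 7: P1: load  L0  ⟶  IMII  (L0)  txn=∅  M[L0]=60
step 8: P1: load  L0  ⟶  IMII  (L0)  txn=∅  M[L0]=60
step 9: P3: store L0 := 77  ⟶  IIIM  (L0)  txn=BusRdX+Flush  M[L0]=22
step 10: P2: load  L0  ⟶  IISO  (L0)  txn=BusRd  M[L0]=22
step 11: P0: load  L1  ⟶  EIII  (L1)  txn=BusRd  M[L1]=0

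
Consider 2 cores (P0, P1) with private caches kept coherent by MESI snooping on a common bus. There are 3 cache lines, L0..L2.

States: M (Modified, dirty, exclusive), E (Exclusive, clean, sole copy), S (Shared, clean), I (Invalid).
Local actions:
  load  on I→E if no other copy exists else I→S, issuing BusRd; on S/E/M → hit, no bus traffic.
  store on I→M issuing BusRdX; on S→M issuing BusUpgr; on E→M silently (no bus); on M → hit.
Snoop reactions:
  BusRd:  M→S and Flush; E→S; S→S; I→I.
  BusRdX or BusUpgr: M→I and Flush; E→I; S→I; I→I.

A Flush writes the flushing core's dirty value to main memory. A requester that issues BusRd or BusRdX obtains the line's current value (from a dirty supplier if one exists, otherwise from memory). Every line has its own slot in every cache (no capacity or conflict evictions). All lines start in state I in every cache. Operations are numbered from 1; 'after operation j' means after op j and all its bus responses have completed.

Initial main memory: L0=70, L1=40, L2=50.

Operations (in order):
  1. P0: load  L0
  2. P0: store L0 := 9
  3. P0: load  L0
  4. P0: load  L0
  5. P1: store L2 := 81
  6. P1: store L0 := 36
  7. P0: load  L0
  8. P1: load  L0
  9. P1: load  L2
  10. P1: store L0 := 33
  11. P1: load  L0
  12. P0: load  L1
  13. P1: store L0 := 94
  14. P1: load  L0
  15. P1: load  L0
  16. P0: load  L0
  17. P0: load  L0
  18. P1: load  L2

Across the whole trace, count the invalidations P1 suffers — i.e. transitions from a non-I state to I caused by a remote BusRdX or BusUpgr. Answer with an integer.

invalidations = 0

1. P0: load  L0  bus=[BusRd]  L0: P0=E P1=I  mem[L0]=70
2. P0: store L0 := 9  bus=[-]  L0: P0=M P1=I  mem[L0]=70
3. P0: load  L0  bus=[-]  L0: P0=M P1=I  mem[L0]=70
4. P0: load  L0  bus=[-]  L0: P0=M P1=I  mem[L0]=70
5. P1: store L2 := 81  bus=[BusRdX]  L2: P0=I P1=M  mem[L2]=50
6. P1: store L0 := 36  bus=[BusRdX,Flush]  L0: P0=I P1=M  mem[L0]=9
7. P0: load  L0  bus=[BusRd,Flush]  L0: P0=S P1=S  mem[L0]=36
8. P1: load  L0  bus=[-]  L0: P0=S P1=S  mem[L0]=36
9. P1: load  L2  bus=[-]  L2: P0=I P1=M  mem[L2]=50
10. P1: store L0 := 33  bus=[BusUpgr]  L0: P0=I P1=M  mem[L0]=36
11. P1: load  L0  bus=[-]  L0: P0=I P1=M  mem[L0]=36
12. P0: load  L1  bus=[BusRd]  L1: P0=E P1=I  mem[L1]=40
13. P1: store L0 := 94  bus=[-]  L0: P0=I P1=M  mem[L0]=36
14. P1: load  L0  bus=[-]  L0: P0=I P1=M  mem[L0]=36
15. P1: load  L0  bus=[-]  L0: P0=I P1=M  mem[L0]=36
16. P0: load  L0  bus=[BusRd,Flush]  L0: P0=S P1=S  mem[L0]=94
17. P0: load  L0  bus=[-]  L0: P0=S P1=S  mem[L0]=94
18. P1: load  L2  bus=[-]  L2: P0=I P1=M  mem[L2]=50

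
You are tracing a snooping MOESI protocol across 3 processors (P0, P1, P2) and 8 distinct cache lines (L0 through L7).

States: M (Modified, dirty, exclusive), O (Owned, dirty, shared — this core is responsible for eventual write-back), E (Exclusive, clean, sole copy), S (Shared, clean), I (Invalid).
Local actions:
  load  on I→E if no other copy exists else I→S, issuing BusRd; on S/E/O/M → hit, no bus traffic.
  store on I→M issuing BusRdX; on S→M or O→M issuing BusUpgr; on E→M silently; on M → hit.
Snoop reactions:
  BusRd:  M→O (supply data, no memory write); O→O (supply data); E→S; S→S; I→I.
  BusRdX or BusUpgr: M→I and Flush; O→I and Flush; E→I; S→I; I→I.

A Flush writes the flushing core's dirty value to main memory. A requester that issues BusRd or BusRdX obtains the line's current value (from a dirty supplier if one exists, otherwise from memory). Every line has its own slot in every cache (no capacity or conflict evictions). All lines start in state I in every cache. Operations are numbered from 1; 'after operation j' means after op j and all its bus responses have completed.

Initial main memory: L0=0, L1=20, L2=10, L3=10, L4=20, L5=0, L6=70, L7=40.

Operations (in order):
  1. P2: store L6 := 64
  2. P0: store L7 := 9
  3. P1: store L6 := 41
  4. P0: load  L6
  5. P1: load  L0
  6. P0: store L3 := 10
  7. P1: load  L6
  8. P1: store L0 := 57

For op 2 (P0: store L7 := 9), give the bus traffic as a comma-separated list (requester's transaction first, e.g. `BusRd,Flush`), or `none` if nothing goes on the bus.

bus = BusRdX

step 1: P2: store L6 := 64  ⟶  IIM  (L6)  txn=BusRdX  M[L6]=70
step 2: P0: store L7 := 9  ⟶  MII  (L7)  txn=BusRdX  M[L7]=40
step 3: P1: store L6 := 41  ⟶  IMI  (L6)  txn=BusRdX+Flush  M[L6]=64
step 4: P0: load  L6  ⟶  SOI  (L6)  txn=BusRd  M[L6]=64
step 5: P1: load  L0  ⟶  IEI  (L0)  txn=BusRd  M[L0]=0
step 6: P0: store L3 := 10  ⟶  MII  (L3)  txn=BusRdX  M[L3]=10
step 7: P1: load  L6  ⟶  SOI  (L6)  txn=∅  M[L6]=64
step 8: P1: store L0 := 57  ⟶  IMI  (L0)  txn=∅  M[L0]=0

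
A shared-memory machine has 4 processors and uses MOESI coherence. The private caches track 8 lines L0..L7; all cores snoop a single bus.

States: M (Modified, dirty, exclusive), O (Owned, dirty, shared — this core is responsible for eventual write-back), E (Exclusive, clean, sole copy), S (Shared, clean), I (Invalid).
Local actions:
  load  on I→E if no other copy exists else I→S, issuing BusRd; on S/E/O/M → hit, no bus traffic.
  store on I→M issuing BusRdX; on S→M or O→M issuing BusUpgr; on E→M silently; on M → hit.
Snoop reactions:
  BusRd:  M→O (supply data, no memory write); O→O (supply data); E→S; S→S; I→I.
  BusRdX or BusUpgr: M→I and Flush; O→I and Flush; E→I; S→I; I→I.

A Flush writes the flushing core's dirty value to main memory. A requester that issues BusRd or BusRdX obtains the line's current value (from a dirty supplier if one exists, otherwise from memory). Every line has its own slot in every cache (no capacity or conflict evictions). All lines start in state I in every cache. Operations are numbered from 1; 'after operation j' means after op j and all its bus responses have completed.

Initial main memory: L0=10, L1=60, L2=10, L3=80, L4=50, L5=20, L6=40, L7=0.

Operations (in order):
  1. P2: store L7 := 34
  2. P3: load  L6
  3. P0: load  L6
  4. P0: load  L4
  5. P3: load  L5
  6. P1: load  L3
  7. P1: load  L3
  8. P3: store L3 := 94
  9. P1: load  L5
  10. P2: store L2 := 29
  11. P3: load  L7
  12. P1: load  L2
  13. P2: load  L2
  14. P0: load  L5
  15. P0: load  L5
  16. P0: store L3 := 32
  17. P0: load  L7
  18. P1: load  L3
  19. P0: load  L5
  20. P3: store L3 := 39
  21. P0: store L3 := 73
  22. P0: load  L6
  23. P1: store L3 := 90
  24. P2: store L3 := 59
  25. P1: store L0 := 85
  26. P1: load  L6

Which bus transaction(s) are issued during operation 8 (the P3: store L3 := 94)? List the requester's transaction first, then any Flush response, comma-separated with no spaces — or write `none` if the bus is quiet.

bus = BusRdX

[1] P2: store L7 := 34 | P0:I, P1:I, P2:M(34), P3:I | bus: BusRdX
[2] P3: load  L6 | P0:I, P1:I, P2:I, P3:E(40) | bus: BusRd
[3] P0: load  L6 | P0:S(40), P1:I, P2:I, P3:S(40) | bus: BusRd
[4] P0: load  L4 | P0:E(50), P1:I, P2:I, P3:I | bus: BusRd
[5] P3: load  L5 | P0:I, P1:I, P2:I, P3:E(20) | bus: BusRd
[6] P1: load  L3 | P0:I, P1:E(80), P2:I, P3:I | bus: BusRd
[7] P1: load  L3 | P0:I, P1:E(80), P2:I, P3:I | bus: none
[8] P3: store L3 := 94 | P0:I, P1:I, P2:I, P3:M(94) | bus: BusRdX
[9] P1: load  L5 | P0:I, P1:S(20), P2:I, P3:S(20) | bus: BusRd
[10] P2: store L2 := 29 | P0:I, P1:I, P2:M(29), P3:I | bus: BusRdX
[11] P3: load  L7 | P0:I, P1:I, P2:O(34), P3:S(34) | bus: BusRd
[12] P1: load  L2 | P0:I, P1:S(29), P2:O(29), P3:I | bus: BusRd
[13] P2: load  L2 | P0:I, P1:S(29), P2:O(29), P3:I | bus: none
[14] P0: load  L5 | P0:S(20), P1:S(20), P2:I, P3:S(20) | bus: BusRd
[15] P0: load  L5 | P0:S(20), P1:S(20), P2:I, P3:S(20) | bus: none
[16] P0: store L3 := 32 | P0:M(32), P1:I, P2:I, P3:I | bus: BusRdX,Flush
[17] P0: load  L7 | P0:S(34), P1:I, P2:O(34), P3:S(34) | bus: BusRd
[18] P1: load  L3 | P0:O(32), P1:S(32), P2:I, P3:I | bus: BusRd
[19] P0: load  L5 | P0:S(20), P1:S(20), P2:I, P3:S(20) | bus: none
[20] P3: store L3 := 39 | P0:I, P1:I, P2:I, P3:M(39) | bus: BusRdX,Flush
[21] P0: store L3 := 73 | P0:M(73), P1:I, P2:I, P3:I | bus: BusRdX,Flush
[22] P0: load  L6 | P0:S(40), P1:I, P2:I, P3:S(40) | bus: none
[23] P1: store L3 := 90 | P0:I, P1:M(90), P2:I, P3:I | bus: BusRdX,Flush
[24] P2: store L3 := 59 | P0:I, P1:I, P2:M(59), P3:I | bus: BusRdX,Flush
[25] P1: store L0 := 85 | P0:I, P1:M(85), P2:I, P3:I | bus: BusRdX
[26] P1: load  L6 | P0:S(40), P1:S(40), P2:I, P3:S(40) | bus: BusRd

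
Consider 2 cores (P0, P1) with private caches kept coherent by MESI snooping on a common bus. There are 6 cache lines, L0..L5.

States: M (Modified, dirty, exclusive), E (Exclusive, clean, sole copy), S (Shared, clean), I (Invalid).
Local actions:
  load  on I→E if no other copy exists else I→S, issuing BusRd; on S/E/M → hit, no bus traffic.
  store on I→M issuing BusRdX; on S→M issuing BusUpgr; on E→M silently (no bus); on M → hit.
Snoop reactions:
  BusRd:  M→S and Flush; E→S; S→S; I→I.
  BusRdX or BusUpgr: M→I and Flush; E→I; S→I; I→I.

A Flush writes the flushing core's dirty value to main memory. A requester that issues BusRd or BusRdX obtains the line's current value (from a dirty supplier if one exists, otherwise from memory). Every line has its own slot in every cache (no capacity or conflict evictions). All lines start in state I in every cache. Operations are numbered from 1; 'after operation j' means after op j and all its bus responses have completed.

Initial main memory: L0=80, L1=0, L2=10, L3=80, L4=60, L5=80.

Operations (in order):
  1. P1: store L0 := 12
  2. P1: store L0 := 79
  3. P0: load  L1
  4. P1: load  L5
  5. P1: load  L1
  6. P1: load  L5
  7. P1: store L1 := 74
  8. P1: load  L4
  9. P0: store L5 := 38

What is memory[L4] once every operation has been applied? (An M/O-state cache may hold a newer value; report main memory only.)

memory[L4] = 60

1. P1: store L0 := 12  bus=[BusRdX]  L0: P0=I P1=M  mem[L0]=80
2. P1: store L0 := 79  bus=[-]  L0: P0=I P1=M  mem[L0]=80
3. P0: load  L1  bus=[BusRd]  L1: P0=E P1=I  mem[L1]=0
4. P1: load  L5  bus=[BusRd]  L5: P0=I P1=E  mem[L5]=80
5. P1: load  L1  bus=[BusRd]  L1: P0=S P1=S  mem[L1]=0
6. P1: load  L5  bus=[-]  L5: P0=I P1=E  mem[L5]=80
7. P1: store L1 := 74  bus=[BusUpgr]  L1: P0=I P1=M  mem[L1]=0
8. P1: load  L4  bus=[BusRd]  L4: P0=I P1=E  mem[L4]=60
9. P0: store L5 := 38  bus=[BusRdX]  L5: P0=M P1=I  mem[L5]=80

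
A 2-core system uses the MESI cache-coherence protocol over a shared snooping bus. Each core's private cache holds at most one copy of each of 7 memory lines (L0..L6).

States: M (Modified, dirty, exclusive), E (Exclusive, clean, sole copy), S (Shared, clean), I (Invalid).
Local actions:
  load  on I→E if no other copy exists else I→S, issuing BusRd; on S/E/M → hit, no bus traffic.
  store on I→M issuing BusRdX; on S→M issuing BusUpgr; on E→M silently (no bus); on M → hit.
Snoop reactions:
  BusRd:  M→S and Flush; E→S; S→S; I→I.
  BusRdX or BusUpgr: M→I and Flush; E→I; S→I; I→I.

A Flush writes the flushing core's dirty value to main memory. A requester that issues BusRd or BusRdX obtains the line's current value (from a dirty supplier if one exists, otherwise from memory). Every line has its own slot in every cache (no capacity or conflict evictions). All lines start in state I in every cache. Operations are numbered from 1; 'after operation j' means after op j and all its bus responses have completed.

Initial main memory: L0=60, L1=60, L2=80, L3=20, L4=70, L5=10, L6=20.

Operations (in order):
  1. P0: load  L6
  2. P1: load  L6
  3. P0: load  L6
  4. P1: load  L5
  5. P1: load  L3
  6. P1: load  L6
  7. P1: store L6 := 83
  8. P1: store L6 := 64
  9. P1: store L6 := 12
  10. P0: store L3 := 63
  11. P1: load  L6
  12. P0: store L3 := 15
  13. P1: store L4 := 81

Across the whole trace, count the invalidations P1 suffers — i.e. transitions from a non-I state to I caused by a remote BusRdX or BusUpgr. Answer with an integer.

1. P0: load  L6  bus=[BusRd]  L6: P0=E P1=I  mem[L6]=20
2. P1: load  L6  bus=[BusRd]  L6: P0=S P1=S  mem[L6]=20
3. P0: load  L6  bus=[-]  L6: P0=S P1=S  mem[L6]=20
4. P1: load  L5  bus=[BusRd]  L5: P0=I P1=E  mem[L5]=10
5. P1: load  L3  bus=[BusRd]  L3: P0=I P1=E  mem[L3]=20
6. P1: load  L6  bus=[-]  L6: P0=S P1=S  mem[L6]=20
7. P1: store L6 := 83  bus=[BusUpgr]  L6: P0=I P1=M  mem[L6]=20
8. P1: store L6 := 64  bus=[-]  L6: P0=I P1=M  mem[L6]=20
9. P1: store L6 := 12  bus=[-]  L6: P0=I P1=M  mem[L6]=20
10. P0: store L3 := 63  bus=[BusRdX]  L3: P0=M P1=I  mem[L3]=20
11. P1: load  L6  bus=[-]  L6: P0=I P1=M  mem[L6]=20
12. P0: store L3 := 15  bus=[-]  L3: P0=M P1=I  mem[L3]=20
13. P1: store L4 := 81  bus=[BusRdX]  L4: P0=I P1=M  mem[L4]=70

invalidations = 1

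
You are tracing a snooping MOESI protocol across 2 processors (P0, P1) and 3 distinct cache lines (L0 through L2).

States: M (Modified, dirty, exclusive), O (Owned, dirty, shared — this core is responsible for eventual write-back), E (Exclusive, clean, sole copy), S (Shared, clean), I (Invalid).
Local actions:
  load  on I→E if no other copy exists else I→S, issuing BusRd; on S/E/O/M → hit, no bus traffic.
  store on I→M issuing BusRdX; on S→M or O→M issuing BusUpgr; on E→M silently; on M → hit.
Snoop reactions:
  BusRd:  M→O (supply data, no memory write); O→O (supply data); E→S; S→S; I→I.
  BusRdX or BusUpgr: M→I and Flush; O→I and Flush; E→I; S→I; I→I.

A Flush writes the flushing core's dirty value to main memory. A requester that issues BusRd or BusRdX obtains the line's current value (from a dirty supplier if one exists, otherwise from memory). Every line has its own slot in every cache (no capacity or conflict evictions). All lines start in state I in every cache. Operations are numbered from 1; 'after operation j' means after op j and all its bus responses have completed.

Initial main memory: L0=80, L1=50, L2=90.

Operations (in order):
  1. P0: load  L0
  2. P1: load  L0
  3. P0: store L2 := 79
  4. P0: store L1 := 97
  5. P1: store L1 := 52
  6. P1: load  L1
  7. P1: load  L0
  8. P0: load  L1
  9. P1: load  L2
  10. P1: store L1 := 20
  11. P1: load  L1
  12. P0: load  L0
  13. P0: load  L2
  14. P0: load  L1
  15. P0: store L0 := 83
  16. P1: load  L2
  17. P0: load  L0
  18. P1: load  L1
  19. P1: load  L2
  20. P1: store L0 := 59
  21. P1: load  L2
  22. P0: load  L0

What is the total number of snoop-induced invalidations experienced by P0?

step 1: P0: load  L0  ⟶  EI  (L0)  txn=BusRd  M[L0]=80
step 2: P1: load  L0  ⟶  SS  (L0)  txn=BusRd  M[L0]=80
step 3: P0: store L2 := 79  ⟶  MI  (L2)  txn=BusRdX  M[L2]=90
step 4: P0: store L1 := 97  ⟶  MI  (L1)  txn=BusRdX  M[L1]=50
step 5: P1: store L1 := 52  ⟶  IM  (L1)  txn=BusRdX+Flush  M[L1]=97
step 6: P1: load  L1  ⟶  IM  (L1)  txn=∅  M[L1]=97
step 7: P1: load  L0  ⟶  SS  (L0)  txn=∅  M[L0]=80
step 8: P0: load  L1  ⟶  SO  (L1)  txn=BusRd  M[L1]=97
step 9: P1: load  L2  ⟶  OS  (L2)  txn=BusRd  M[L2]=90
step 10: P1: store L1 := 20  ⟶  IM  (L1)  txn=BusUpgr  M[L1]=97
step 11: P1: load  L1  ⟶  IM  (L1)  txn=∅  M[L1]=97
step 12: P0: load  L0  ⟶  SS  (L0)  txn=∅  M[L0]=80
step 13: P0: load  L2  ⟶  OS  (L2)  txn=∅  M[L2]=90
step 14: P0: load  L1  ⟶  SO  (L1)  txn=BusRd  M[L1]=97
step 15: P0: store L0 := 83  ⟶  MI  (L0)  txn=BusUpgr  M[L0]=80
step 16: P1: load  L2  ⟶  OS  (L2)  txn=∅  M[L2]=90
step 17: P0: load  L0  ⟶  MI  (L0)  txn=∅  M[L0]=80
step 18: P1: load  L1  ⟶  SO  (L1)  txn=∅  M[L1]=97
step 19: P1: load  L2  ⟶  OS  (L2)  txn=∅  M[L2]=90
step 20: P1: store L0 := 59  ⟶  IM  (L0)  txn=BusRdX+Flush  M[L0]=83
step 21: P1: load  L2  ⟶  OS  (L2)  txn=∅  M[L2]=90
step 22: P0: load  L0  ⟶  SO  (L0)  txn=BusRd  M[L0]=83

invalidations = 3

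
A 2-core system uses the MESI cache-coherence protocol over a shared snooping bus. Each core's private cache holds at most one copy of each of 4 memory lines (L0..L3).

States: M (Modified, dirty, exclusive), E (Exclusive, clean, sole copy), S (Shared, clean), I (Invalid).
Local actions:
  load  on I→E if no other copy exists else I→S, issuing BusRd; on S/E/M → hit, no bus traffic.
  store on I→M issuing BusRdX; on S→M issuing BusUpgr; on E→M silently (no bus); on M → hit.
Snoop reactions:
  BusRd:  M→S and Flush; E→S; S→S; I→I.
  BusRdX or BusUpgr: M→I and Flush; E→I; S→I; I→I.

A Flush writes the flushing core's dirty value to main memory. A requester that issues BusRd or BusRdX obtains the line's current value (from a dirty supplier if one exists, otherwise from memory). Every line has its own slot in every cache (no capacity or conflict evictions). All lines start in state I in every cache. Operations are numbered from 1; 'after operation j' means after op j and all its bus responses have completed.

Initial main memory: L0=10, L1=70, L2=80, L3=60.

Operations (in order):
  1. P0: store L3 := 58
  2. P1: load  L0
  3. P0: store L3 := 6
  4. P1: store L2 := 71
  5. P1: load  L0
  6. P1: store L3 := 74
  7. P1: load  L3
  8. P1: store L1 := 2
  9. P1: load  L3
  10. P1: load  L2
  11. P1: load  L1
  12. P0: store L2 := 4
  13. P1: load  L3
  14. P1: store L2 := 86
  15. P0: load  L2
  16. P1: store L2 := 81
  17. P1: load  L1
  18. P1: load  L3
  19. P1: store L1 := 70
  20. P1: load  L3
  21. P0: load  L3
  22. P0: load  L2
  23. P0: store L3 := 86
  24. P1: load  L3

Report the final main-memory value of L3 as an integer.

memory[L3] = 86

1. P0: store L3 := 58  bus=[BusRdX]  L3: P0=M P1=I  mem[L3]=60
2. P1: load  L0  bus=[BusRd]  L0: P0=I P1=E  mem[L0]=10
3. P0: store L3 := 6  bus=[-]  L3: P0=M P1=I  mem[L3]=60
4. P1: store L2 := 71  bus=[BusRdX]  L2: P0=I P1=M  mem[L2]=80
5. P1: load  L0  bus=[-]  L0: P0=I P1=E  mem[L0]=10
6. P1: store L3 := 74  bus=[BusRdX,Flush]  L3: P0=I P1=M  mem[L3]=6
7. P1: load  L3  bus=[-]  L3: P0=I P1=M  mem[L3]=6
8. P1: store L1 := 2  bus=[BusRdX]  L1: P0=I P1=M  mem[L1]=70
9. P1: load  L3  bus=[-]  L3: P0=I P1=M  mem[L3]=6
10. P1: load  L2  bus=[-]  L2: P0=I P1=M  mem[L2]=80
11. P1: load  L1  bus=[-]  L1: P0=I P1=M  mem[L1]=70
12. P0: store L2 := 4  bus=[BusRdX,Flush]  L2: P0=M P1=I  mem[L2]=71
13. P1: load  L3  bus=[-]  L3: P0=I P1=M  mem[L3]=6
14. P1: store L2 := 86  bus=[BusRdX,Flush]  L2: P0=I P1=M  mem[L2]=4
15. P0: load  L2  bus=[BusRd,Flush]  L2: P0=S P1=S  mem[L2]=86
16. P1: store L2 := 81  bus=[BusUpgr]  L2: P0=I P1=M  mem[L2]=86
17. P1: load  L1  bus=[-]  L1: P0=I P1=M  mem[L1]=70
18. P1: load  L3  bus=[-]  L3: P0=I P1=M  mem[L3]=6
19. P1: store L1 := 70  bus=[-]  L1: P0=I P1=M  mem[L1]=70
20. P1: load  L3  bus=[-]  L3: P0=I P1=M  mem[L3]=6
21. P0: load  L3  bus=[BusRd,Flush]  L3: P0=S P1=S  mem[L3]=74
22. P0: load  L2  bus=[BusRd,Flush]  L2: P0=S P1=S  mem[L2]=81
23. P0: store L3 := 86  bus=[BusUpgr]  L3: P0=M P1=I  mem[L3]=74
24. P1: load  L3  bus=[BusRd,Flush]  L3: P0=S P1=S  mem[L3]=86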